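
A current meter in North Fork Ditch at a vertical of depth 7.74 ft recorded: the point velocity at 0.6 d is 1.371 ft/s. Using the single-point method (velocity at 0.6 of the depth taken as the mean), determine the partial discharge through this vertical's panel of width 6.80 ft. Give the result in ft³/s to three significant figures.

v̄ = v₀.₆ = 1.371 ft/s
q = v̄ × d × w = 1.371 × 7.74 × 6.80 = 72.16 ft³/s

72.2 ft³/s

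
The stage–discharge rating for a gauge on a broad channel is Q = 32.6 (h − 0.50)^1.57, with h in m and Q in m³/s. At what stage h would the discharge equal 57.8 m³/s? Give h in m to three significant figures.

h − h₀ = (Q/C)^(1/b) = (57.8/32.6)^(1/1.57) = 1.440 m
h = 0.50 + 1.440 = 1.940 m

1.94 m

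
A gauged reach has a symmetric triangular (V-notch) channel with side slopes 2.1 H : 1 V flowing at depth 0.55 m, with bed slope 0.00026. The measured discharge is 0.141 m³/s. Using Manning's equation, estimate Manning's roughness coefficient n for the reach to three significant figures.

0.0287

A = z·y² = 2.1×0.55² = 0.6353 m²
P = 2y√(1+z²) = 2×0.55×√(1+2.1²) = 2.559 m
R = A/P = 0.6353/2.559 = 0.2483 m
n = (1/Q)·A·R^(2/3)·S^(1/2) = (1/0.141) × 0.6353 × 0.3950 × 0.01612 = 0.02870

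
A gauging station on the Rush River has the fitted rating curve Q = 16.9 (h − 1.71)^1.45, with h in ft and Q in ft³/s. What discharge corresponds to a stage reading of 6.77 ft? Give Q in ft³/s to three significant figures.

177 ft³/s

Q = 16.9 × (6.77 − 1.71)^1.45 = 16.9 × 5.06^1.45 = 177.4 ft³/s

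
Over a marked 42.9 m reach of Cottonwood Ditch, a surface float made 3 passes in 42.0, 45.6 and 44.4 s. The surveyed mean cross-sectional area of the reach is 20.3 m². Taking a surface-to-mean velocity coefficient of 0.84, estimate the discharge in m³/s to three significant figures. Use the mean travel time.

16.6 m³/s

t̄ = (42.0 + 45.6 + 44.4) / 3 = 44 s
v_surface = L / t̄ = 42.9 / 44 = 0.9750 m/s
v_mean = 0.84 × 0.9750 = 0.8190 m/s
Q = A × v_mean = 20.3 × 0.8190 = 16.63 m³/s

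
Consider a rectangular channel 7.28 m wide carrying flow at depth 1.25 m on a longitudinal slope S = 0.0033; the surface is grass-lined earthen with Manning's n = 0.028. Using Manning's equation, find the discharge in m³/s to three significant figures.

17.8 m³/s

A = b·y = 7.28 × 1.25 = 9.100 m²
P = b + 2y = 7.28 + 2×1.25 = 9.780 m
R = A/P = 9.100/9.780 = 0.9305 m
Q = (1/n)·A·R^(2/3)·S^(1/2) = (1/0.028) × 9.100 × 0.9305^(2/3) × 0.0033^(1/2) = 17.79 m³/s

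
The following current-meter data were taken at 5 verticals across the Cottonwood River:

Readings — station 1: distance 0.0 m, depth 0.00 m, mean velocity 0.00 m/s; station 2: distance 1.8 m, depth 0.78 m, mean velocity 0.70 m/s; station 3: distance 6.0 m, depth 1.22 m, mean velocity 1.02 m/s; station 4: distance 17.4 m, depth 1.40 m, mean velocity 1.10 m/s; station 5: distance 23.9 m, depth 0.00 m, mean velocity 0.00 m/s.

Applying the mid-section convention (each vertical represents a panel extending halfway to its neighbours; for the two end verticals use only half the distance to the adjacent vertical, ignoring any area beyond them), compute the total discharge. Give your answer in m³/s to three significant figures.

w_2 = (6.0 − 0.0)/2 = 3 m; q_2 = 0.70 × 0.78 × 3 = 1.638 m³/s
w_3 = (17.4 − 1.8)/2 = 7.8 m; q_3 = 1.02 × 1.22 × 7.8 = 9.706 m³/s
w_4 = (23.9 − 6.0)/2 = 8.95 m; q_4 = 1.10 × 1.40 × 8.95 = 13.78 m³/s
Stations 1, 5 contribute zero (depth or velocity is 0).
Q = Σ qᵢ = 25.13 m³/s

25.1 m³/s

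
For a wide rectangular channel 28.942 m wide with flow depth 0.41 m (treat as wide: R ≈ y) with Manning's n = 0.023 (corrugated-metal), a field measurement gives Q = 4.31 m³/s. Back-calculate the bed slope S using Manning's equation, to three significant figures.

0.000229

A = b·y = 28.942 × 0.41 = 11.87 m²
Wide channel: R ≈ y = 0.41 m
S = (Q·n / (1·A·R^(2/3)))² = (4.31×0.023 / (1×11.87×0.5519))² = 0.0002291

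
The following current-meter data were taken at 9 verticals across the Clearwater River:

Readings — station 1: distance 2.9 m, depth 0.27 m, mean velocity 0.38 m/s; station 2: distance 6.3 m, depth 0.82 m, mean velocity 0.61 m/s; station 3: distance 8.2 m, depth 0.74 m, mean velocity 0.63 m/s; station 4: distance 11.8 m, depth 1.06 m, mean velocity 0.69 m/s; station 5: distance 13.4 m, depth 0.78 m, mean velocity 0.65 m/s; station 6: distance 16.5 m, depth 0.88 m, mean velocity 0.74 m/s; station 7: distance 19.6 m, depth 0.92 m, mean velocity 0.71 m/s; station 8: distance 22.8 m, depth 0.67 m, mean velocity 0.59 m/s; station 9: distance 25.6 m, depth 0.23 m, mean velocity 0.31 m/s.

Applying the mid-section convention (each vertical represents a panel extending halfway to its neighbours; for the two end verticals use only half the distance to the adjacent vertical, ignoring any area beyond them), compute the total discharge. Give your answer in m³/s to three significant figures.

11.2 m³/s

w_1 = (6.3 − 2.9)/2 = 1.7 m; q_1 = 0.38 × 0.27 × 1.7 = 0.1744 m³/s
w_2 = (8.2 − 2.9)/2 = 2.65 m; q_2 = 0.61 × 0.82 × 2.65 = 1.326 m³/s
w_3 = (11.8 − 6.3)/2 = 2.75 m; q_3 = 0.63 × 0.74 × 2.75 = 1.282 m³/s
w_4 = (13.4 − 8.2)/2 = 2.6 m; q_4 = 0.69 × 1.06 × 2.6 = 1.902 m³/s
w_5 = (16.5 − 11.8)/2 = 2.35 m; q_5 = 0.65 × 0.78 × 2.35 = 1.191 m³/s
w_6 = (19.6 − 13.4)/2 = 3.1 m; q_6 = 0.74 × 0.88 × 3.1 = 2.019 m³/s
w_7 = (22.8 − 16.5)/2 = 3.15 m; q_7 = 0.71 × 0.92 × 3.15 = 2.058 m³/s
w_8 = (25.6 − 19.6)/2 = 3 m; q_8 = 0.59 × 0.67 × 3 = 1.186 m³/s
w_9 = (25.6 − 22.8)/2 = 1.4 m; q_9 = 0.31 × 0.23 × 1.4 = 0.09982 m³/s
Q = Σ qᵢ = 11.24 m³/s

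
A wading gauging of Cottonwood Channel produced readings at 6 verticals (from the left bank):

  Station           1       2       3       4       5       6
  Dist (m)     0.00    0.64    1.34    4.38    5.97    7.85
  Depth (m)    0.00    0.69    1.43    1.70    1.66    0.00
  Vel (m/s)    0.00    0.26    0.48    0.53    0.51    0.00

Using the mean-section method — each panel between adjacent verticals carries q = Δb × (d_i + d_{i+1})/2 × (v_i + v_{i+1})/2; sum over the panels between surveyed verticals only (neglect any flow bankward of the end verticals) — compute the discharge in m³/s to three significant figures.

Panel 1-2: Δb = 0.64 m, d̄ = (0.00+0.69)/2 = 0.345, v̄ = (0.00+0.26)/2 = 0.13 → q = 0.64×0.345×0.13 = 0.02870 m³/s
Panel 2-3: Δb = 0.7 m, d̄ = (0.69+1.43)/2 = 1.06, v̄ = (0.26+0.48)/2 = 0.37 → q = 0.7×1.06×0.37 = 0.2745 m³/s
Panel 3-4: Δb = 3.04 m, d̄ = (1.43+1.70)/2 = 1.565, v̄ = (0.48+0.53)/2 = 0.505 → q = 3.04×1.565×0.505 = 2.403 m³/s
Panel 4-5: Δb = 1.59 m, d̄ = (1.70+1.66)/2 = 1.68, v̄ = (0.53+0.51)/2 = 0.52 → q = 1.59×1.68×0.52 = 1.389 m³/s
Panel 5-6: Δb = 1.88 m, d̄ = (1.66+0.00)/2 = 0.83, v̄ = (0.51+0.00)/2 = 0.255 → q = 1.88×0.83×0.255 = 0.3979 m³/s
Q = Σ q = 4.493 m³/s

4.49 m³/s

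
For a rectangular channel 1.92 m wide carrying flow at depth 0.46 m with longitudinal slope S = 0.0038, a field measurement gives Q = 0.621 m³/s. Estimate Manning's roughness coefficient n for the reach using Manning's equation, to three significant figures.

A = b·y = 1.92 × 0.46 = 0.8832 m²
P = b + 2y = 1.92 + 2×0.46 = 2.840 m
R = A/P = 0.8832/2.840 = 0.3110 m
n = (1/Q)·A·R^(2/3)·S^(1/2) = (1/0.621) × 0.8832 × 0.4590 × 0.06164 = 0.04024

0.0402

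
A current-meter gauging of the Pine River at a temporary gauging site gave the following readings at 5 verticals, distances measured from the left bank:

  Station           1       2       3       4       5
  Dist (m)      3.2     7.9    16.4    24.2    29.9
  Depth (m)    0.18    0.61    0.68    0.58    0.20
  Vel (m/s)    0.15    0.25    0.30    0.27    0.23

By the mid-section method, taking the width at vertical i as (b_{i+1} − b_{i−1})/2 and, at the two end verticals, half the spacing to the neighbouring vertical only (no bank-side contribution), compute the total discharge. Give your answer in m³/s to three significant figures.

3.92 m³/s

w_1 = (7.9 − 3.2)/2 = 2.35 m; q_1 = 0.15 × 0.18 × 2.35 = 0.06345 m³/s
w_2 = (16.4 − 3.2)/2 = 6.6 m; q_2 = 0.25 × 0.61 × 6.6 = 1.007 m³/s
w_3 = (24.2 − 7.9)/2 = 8.15 m; q_3 = 0.30 × 0.68 × 8.15 = 1.663 m³/s
w_4 = (29.9 − 16.4)/2 = 6.75 m; q_4 = 0.27 × 0.58 × 6.75 = 1.057 m³/s
w_5 = (29.9 − 24.2)/2 = 2.85 m; q_5 = 0.23 × 0.20 × 2.85 = 0.1311 m³/s
Q = Σ qᵢ = 3.921 m³/s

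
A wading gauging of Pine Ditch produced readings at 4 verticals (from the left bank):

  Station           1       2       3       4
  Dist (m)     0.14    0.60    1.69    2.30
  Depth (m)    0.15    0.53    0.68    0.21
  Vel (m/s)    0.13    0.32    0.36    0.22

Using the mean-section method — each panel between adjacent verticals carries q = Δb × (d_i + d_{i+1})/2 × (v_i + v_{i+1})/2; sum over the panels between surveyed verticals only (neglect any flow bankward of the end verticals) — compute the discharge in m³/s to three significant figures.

Panel 1-2: Δb = 0.46 m, d̄ = (0.15+0.53)/2 = 0.34, v̄ = (0.13+0.32)/2 = 0.225 → q = 0.46×0.34×0.225 = 0.03519 m³/s
Panel 2-3: Δb = 1.09 m, d̄ = (0.53+0.68)/2 = 0.605, v̄ = (0.32+0.36)/2 = 0.34 → q = 1.09×0.605×0.34 = 0.2242 m³/s
Panel 3-4: Δb = 0.61 m, d̄ = (0.68+0.21)/2 = 0.445, v̄ = (0.36+0.22)/2 = 0.29 → q = 0.61×0.445×0.29 = 0.07872 m³/s
Q = Σ q = 0.3381 m³/s

0.338 m³/s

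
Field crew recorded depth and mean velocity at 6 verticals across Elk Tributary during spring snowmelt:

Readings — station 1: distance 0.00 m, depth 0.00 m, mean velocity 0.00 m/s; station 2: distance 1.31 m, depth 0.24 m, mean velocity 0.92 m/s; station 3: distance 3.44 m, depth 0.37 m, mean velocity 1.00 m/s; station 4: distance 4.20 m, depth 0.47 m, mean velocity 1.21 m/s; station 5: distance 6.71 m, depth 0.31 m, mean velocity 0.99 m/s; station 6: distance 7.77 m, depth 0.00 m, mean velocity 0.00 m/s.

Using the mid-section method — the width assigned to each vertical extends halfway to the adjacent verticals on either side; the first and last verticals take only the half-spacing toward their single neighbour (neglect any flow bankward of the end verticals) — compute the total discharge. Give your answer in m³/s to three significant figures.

2.39 m³/s

w_2 = (3.44 − 0.00)/2 = 1.72 m; q_2 = 0.92 × 0.24 × 1.72 = 0.3798 m³/s
w_3 = (4.20 − 1.31)/2 = 1.445 m; q_3 = 1.00 × 0.37 × 1.445 = 0.5347 m³/s
w_4 = (6.71 − 3.44)/2 = 1.635 m; q_4 = 1.21 × 0.47 × 1.635 = 0.9298 m³/s
w_5 = (7.77 − 4.20)/2 = 1.785 m; q_5 = 0.99 × 0.31 × 1.785 = 0.5478 m³/s
Stations 1, 6 contribute zero (depth or velocity is 0).
Q = Σ qᵢ = 2.392 m³/s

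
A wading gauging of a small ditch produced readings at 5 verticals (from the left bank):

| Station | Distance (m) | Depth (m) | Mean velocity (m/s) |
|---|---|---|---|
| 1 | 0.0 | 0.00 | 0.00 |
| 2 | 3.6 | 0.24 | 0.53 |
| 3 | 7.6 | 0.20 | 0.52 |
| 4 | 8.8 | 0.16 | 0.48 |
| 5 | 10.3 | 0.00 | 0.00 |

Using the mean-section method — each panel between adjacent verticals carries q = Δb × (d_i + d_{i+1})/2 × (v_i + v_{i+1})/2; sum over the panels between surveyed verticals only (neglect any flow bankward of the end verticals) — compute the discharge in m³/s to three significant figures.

0.713 m³/s

Panel 1-2: Δb = 3.6 m, d̄ = (0.00+0.24)/2 = 0.12, v̄ = (0.00+0.53)/2 = 0.265 → q = 3.6×0.12×0.265 = 0.1145 m³/s
Panel 2-3: Δb = 4 m, d̄ = (0.24+0.20)/2 = 0.22, v̄ = (0.53+0.52)/2 = 0.525 → q = 4×0.22×0.525 = 0.4620 m³/s
Panel 3-4: Δb = 1.2 m, d̄ = (0.20+0.16)/2 = 0.18, v̄ = (0.52+0.48)/2 = 0.5 → q = 1.2×0.18×0.5 = 0.1080 m³/s
Panel 4-5: Δb = 1.5 m, d̄ = (0.16+0.00)/2 = 0.08, v̄ = (0.48+0.00)/2 = 0.24 → q = 1.5×0.08×0.24 = 0.02880 m³/s
Q = Σ q = 0.7133 m³/s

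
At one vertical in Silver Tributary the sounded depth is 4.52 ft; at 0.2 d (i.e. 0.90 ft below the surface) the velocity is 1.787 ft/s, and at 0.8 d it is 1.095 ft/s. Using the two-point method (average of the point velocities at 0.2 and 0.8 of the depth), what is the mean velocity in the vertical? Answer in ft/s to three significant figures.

v̄ = (1.787 + 1.095) / 2 = 1.441 ft/s

1.44 ft/s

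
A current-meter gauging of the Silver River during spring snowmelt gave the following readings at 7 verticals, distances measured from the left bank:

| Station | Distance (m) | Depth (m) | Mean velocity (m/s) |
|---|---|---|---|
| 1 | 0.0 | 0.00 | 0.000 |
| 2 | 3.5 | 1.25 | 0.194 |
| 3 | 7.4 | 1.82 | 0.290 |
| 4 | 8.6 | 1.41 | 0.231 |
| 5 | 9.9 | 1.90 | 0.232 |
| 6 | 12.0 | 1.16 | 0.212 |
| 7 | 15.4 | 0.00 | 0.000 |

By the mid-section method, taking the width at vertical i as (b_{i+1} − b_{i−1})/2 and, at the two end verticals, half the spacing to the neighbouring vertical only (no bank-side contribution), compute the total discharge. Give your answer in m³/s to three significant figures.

4.08 m³/s

w_2 = (7.4 − 0.0)/2 = 3.7 m; q_2 = 0.194 × 1.25 × 3.7 = 0.8973 m³/s
w_3 = (8.6 − 3.5)/2 = 2.55 m; q_3 = 0.290 × 1.82 × 2.55 = 1.346 m³/s
w_4 = (9.9 − 7.4)/2 = 1.25 m; q_4 = 0.231 × 1.41 × 1.25 = 0.4071 m³/s
w_5 = (12.0 − 8.6)/2 = 1.7 m; q_5 = 0.232 × 1.90 × 1.7 = 0.7494 m³/s
w_6 = (15.4 − 9.9)/2 = 2.75 m; q_6 = 0.212 × 1.16 × 2.75 = 0.6763 m³/s
Stations 1, 7 contribute zero (depth or velocity is 0).
Q = Σ qᵢ = 4.076 m³/s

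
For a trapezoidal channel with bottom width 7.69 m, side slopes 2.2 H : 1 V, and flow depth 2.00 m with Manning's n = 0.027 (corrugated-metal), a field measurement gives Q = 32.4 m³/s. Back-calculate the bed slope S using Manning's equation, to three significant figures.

0.000841

A = (b + z·y)·y = (7.69 + 2.2×2.00)×2.00 = 24.18 m²
P = b + 2y√(1+z²) = 7.69 + 2×2.00×√(1+2.2²) = 17.36 m
R = A/P = 24.18/17.36 = 1.393 m
S = (Q·n / (1·A·R^(2/3)))² = (32.4×0.027 / (1×24.18×1.247))² = 0.0008412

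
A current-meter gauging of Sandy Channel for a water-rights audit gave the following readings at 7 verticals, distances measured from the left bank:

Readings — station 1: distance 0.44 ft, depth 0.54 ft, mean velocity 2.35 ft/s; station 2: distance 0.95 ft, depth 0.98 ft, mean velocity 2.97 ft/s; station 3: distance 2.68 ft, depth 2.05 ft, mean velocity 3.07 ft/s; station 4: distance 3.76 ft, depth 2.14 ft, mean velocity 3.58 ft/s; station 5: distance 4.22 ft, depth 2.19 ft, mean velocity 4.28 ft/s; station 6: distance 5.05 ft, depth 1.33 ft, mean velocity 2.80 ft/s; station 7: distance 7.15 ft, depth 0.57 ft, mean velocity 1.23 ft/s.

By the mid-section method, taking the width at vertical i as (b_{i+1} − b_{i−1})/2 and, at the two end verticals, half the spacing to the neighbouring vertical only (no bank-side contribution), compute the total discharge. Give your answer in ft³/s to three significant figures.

w_1 = (0.95 − 0.44)/2 = 0.255 ft; q_1 = 2.35 × 0.54 × 0.255 = 0.3236 ft³/s
w_2 = (2.68 − 0.44)/2 = 1.12 ft; q_2 = 2.97 × 0.98 × 1.12 = 3.260 ft³/s
w_3 = (3.76 − 0.95)/2 = 1.405 ft; q_3 = 3.07 × 2.05 × 1.405 = 8.842 ft³/s
w_4 = (4.22 − 2.68)/2 = 0.77 ft; q_4 = 3.58 × 2.14 × 0.77 = 5.899 ft³/s
w_5 = (5.05 − 3.76)/2 = 0.645 ft; q_5 = 4.28 × 2.19 × 0.645 = 6.046 ft³/s
w_6 = (7.15 − 4.22)/2 = 1.465 ft; q_6 = 2.80 × 1.33 × 1.465 = 5.456 ft³/s
w_7 = (7.15 − 5.05)/2 = 1.05 ft; q_7 = 1.23 × 0.57 × 1.05 = 0.7362 ft³/s
Q = Σ qᵢ = 30.56 ft³/s

30.6 ft³/s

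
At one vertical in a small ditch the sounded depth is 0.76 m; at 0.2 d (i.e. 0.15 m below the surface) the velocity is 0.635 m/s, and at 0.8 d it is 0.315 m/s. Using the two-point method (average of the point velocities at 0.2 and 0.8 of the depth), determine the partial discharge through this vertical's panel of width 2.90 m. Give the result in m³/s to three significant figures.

1.05 m³/s

v̄ = (0.635 + 0.315) / 2 = 0.4750 m/s
q = v̄ × d × w = 0.4750 × 0.76 × 2.90 = 1.047 m³/s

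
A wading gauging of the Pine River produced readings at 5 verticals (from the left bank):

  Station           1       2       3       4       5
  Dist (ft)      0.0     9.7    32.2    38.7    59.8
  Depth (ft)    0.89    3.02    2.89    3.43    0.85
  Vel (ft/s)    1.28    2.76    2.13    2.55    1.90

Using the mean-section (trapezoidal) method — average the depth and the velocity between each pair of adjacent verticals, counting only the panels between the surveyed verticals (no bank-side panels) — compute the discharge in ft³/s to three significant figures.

349 ft³/s

Panel 1-2: Δb = 9.7 ft, d̄ = (0.89+3.02)/2 = 1.955, v̄ = (1.28+2.76)/2 = 2.02 → q = 9.7×1.955×2.02 = 38.31 ft³/s
Panel 2-3: Δb = 22.5 ft, d̄ = (3.02+2.89)/2 = 2.955, v̄ = (2.76+2.13)/2 = 2.445 → q = 22.5×2.955×2.445 = 162.6 ft³/s
Panel 3-4: Δb = 6.5 ft, d̄ = (2.89+3.43)/2 = 3.16, v̄ = (2.13+2.55)/2 = 2.34 → q = 6.5×3.16×2.34 = 48.06 ft³/s
Panel 4-5: Δb = 21.1 ft, d̄ = (3.43+0.85)/2 = 2.14, v̄ = (2.55+1.90)/2 = 2.225 → q = 21.1×2.14×2.225 = 100.5 ft³/s
Q = Σ q = 349.4 ft³/s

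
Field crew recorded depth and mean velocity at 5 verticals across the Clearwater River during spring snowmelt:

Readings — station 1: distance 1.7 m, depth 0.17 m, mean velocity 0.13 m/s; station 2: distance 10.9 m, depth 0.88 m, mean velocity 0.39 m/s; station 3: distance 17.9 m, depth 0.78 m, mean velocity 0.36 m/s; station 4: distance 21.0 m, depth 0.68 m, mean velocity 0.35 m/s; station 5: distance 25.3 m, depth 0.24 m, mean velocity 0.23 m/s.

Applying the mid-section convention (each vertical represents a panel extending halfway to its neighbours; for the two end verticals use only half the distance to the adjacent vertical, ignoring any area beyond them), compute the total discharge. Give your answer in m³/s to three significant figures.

5.30 m³/s

w_1 = (10.9 − 1.7)/2 = 4.6 m; q_1 = 0.13 × 0.17 × 4.6 = 0.1017 m³/s
w_2 = (17.9 − 1.7)/2 = 8.1 m; q_2 = 0.39 × 0.88 × 8.1 = 2.780 m³/s
w_3 = (21.0 − 10.9)/2 = 5.05 m; q_3 = 0.36 × 0.78 × 5.05 = 1.418 m³/s
w_4 = (25.3 − 17.9)/2 = 3.7 m; q_4 = 0.35 × 0.68 × 3.7 = 0.8806 m³/s
w_5 = (25.3 − 21.0)/2 = 2.15 m; q_5 = 0.23 × 0.24 × 2.15 = 0.1187 m³/s
Q = Σ qᵢ = 5.299 m³/s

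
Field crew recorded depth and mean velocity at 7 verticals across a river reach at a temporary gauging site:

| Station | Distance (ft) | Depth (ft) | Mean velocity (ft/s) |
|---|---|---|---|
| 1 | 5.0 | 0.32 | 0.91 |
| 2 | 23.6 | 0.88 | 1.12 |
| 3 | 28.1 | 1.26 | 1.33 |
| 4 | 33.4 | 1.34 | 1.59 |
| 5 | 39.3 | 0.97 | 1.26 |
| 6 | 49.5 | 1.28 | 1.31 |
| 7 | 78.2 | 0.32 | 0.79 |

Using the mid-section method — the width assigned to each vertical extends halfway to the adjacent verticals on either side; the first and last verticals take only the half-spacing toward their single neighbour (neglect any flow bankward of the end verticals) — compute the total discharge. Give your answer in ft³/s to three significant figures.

w_1 = (23.6 − 5.0)/2 = 9.3 ft; q_1 = 0.91 × 0.32 × 9.3 = 2.708 ft³/s
w_2 = (28.1 − 5.0)/2 = 11.55 ft; q_2 = 1.12 × 0.88 × 11.55 = 11.38 ft³/s
w_3 = (33.4 − 23.6)/2 = 4.9 ft; q_3 = 1.33 × 1.26 × 4.9 = 8.211 ft³/s
w_4 = (39.3 − 28.1)/2 = 5.6 ft; q_4 = 1.59 × 1.34 × 5.6 = 11.93 ft³/s
w_5 = (49.5 − 33.4)/2 = 8.05 ft; q_5 = 1.26 × 0.97 × 8.05 = 9.839 ft³/s
w_6 = (78.2 − 39.3)/2 = 19.45 ft; q_6 = 1.31 × 1.28 × 19.45 = 32.61 ft³/s
w_7 = (78.2 − 49.5)/2 = 14.35 ft; q_7 = 0.79 × 0.32 × 14.35 = 3.628 ft³/s
Q = Σ qᵢ = 80.31 ft³/s

80.3 ft³/s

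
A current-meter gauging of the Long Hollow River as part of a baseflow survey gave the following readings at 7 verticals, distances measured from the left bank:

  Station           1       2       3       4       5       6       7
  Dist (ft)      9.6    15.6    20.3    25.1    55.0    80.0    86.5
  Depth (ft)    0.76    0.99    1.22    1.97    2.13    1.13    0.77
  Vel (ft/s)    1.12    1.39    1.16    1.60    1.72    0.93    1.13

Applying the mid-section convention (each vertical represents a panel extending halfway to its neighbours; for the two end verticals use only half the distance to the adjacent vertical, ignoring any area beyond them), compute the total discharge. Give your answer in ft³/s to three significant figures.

191 ft³/s

w_1 = (15.6 − 9.6)/2 = 3 ft; q_1 = 1.12 × 0.76 × 3 = 2.554 ft³/s
w_2 = (20.3 − 9.6)/2 = 5.35 ft; q_2 = 1.39 × 0.99 × 5.35 = 7.362 ft³/s
w_3 = (25.1 − 15.6)/2 = 4.75 ft; q_3 = 1.16 × 1.22 × 4.75 = 6.722 ft³/s
w_4 = (55.0 − 20.3)/2 = 17.35 ft; q_4 = 1.60 × 1.97 × 17.35 = 54.69 ft³/s
w_5 = (80.0 − 25.1)/2 = 27.45 ft; q_5 = 1.72 × 2.13 × 27.45 = 100.6 ft³/s
w_6 = (86.5 − 55.0)/2 = 15.75 ft; q_6 = 0.93 × 1.13 × 15.75 = 16.55 ft³/s
w_7 = (86.5 − 80.0)/2 = 3.25 ft; q_7 = 1.13 × 0.77 × 3.25 = 2.828 ft³/s
Q = Σ qᵢ = 191.3 ft³/s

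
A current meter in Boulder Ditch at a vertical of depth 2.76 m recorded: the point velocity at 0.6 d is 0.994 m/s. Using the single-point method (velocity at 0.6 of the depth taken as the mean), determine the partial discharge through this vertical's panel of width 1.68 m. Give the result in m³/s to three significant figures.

4.61 m³/s

v̄ = v₀.₆ = 0.994 m/s
q = v̄ × d × w = 0.9940 × 2.76 × 1.68 = 4.609 m³/s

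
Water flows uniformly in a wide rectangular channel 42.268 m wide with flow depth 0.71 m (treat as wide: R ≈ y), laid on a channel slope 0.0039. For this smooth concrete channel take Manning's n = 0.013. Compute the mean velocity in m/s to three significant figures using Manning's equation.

A = b·y = 42.268 × 0.71 = 30.01 m²
Wide channel: R ≈ y = 0.71 m
Q = (1/n)·A·R^(2/3)·S^(1/2) = (1/0.013) × 30.01 × 0.7100^(2/3) × 0.0039^(1/2) = 114.7 m³/s
V = Q/A = 114.7/30.01 = 3.823 m/s

3.82 m/s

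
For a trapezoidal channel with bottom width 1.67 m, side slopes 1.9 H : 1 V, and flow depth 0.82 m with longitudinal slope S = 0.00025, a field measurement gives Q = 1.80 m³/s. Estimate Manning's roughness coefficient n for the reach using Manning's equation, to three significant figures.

A = (b + z·y)·y = (1.67 + 1.9×0.82)×0.82 = 2.647 m²
P = b + 2y√(1+z²) = 1.67 + 2×0.82×√(1+1.9²) = 5.191 m
R = A/P = 2.647/5.191 = 0.5099 m
n = (1/Q)·A·R^(2/3)·S^(1/2) = (1/1.80) × 2.647 × 0.6382 × 0.01581 = 0.01484

0.0148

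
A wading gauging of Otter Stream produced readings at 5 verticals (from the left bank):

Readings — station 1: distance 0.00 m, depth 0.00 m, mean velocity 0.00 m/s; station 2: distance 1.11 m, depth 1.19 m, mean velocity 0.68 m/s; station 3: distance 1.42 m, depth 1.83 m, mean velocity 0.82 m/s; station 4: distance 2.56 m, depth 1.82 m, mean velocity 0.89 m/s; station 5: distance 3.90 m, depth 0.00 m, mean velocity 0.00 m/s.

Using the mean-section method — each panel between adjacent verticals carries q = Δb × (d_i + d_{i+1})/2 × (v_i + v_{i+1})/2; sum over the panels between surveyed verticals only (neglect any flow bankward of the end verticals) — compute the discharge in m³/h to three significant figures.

10400 m³/h

Panel 1-2: Δb = 1.11 m, d̄ = (0.00+1.19)/2 = 0.595, v̄ = (0.00+0.68)/2 = 0.34 → q = 1.11×0.595×0.34 = 0.2246 m³/s
Panel 2-3: Δb = 0.31 m, d̄ = (1.19+1.83)/2 = 1.51, v̄ = (0.68+0.82)/2 = 0.75 → q = 0.31×1.51×0.75 = 0.3511 m³/s
Panel 3-4: Δb = 1.14 m, d̄ = (1.83+1.82)/2 = 1.825, v̄ = (0.82+0.89)/2 = 0.855 → q = 1.14×1.825×0.855 = 1.779 m³/s
Panel 4-5: Δb = 1.34 m, d̄ = (1.82+0.00)/2 = 0.91, v̄ = (0.89+0.00)/2 = 0.445 → q = 1.34×0.91×0.445 = 0.5426 m³/s
Q = Σ q = 2.897 m³/s
= 2.897 × 3600 = 10430 m³/h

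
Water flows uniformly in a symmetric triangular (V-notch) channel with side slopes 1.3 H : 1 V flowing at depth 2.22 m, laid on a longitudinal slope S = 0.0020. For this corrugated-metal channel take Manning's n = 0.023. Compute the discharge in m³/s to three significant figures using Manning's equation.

11.4 m³/s

A = z·y² = 1.3×2.22² = 6.407 m²
P = 2y√(1+z²) = 2×2.22×√(1+1.3²) = 7.282 m
R = A/P = 6.407/7.282 = 0.8798 m
Q = (1/n)·A·R^(2/3)·S^(1/2) = (1/0.023) × 6.407 × 0.8798^(2/3) × 0.0020^(1/2) = 11.44 m³/s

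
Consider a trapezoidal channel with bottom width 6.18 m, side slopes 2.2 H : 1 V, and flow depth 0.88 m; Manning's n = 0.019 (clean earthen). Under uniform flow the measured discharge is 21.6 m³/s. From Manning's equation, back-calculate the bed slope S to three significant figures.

0.00547

A = (b + z·y)·y = (6.18 + 2.2×0.88)×0.88 = 7.142 m²
P = b + 2y√(1+z²) = 6.18 + 2×0.88×√(1+2.2²) = 10.43 m
R = A/P = 7.142/10.43 = 0.6846 m
S = (Q·n / (1·A·R^(2/3)))² = (21.6×0.019 / (1×7.142×0.7767))² = 0.005473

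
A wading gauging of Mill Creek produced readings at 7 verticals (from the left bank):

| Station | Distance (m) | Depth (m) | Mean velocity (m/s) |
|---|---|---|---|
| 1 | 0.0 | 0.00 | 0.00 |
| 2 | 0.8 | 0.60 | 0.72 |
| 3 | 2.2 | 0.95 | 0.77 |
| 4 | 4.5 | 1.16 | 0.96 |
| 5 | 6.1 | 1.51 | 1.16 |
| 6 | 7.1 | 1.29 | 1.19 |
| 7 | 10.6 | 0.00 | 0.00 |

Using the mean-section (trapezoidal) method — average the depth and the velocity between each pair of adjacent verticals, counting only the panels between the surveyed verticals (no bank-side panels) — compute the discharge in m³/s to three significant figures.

Panel 1-2: Δb = 0.8 m, d̄ = (0.00+0.60)/2 = 0.3, v̄ = (0.00+0.72)/2 = 0.36 → q = 0.8×0.3×0.36 = 0.08640 m³/s
Panel 2-3: Δb = 1.4 m, d̄ = (0.60+0.95)/2 = 0.775, v̄ = (0.72+0.77)/2 = 0.745 → q = 1.4×0.775×0.745 = 0.8083 m³/s
Panel 3-4: Δb = 2.3 m, d̄ = (0.95+1.16)/2 = 1.055, v̄ = (0.77+0.96)/2 = 0.865 → q = 2.3×1.055×0.865 = 2.099 m³/s
Panel 4-5: Δb = 1.6 m, d̄ = (1.16+1.51)/2 = 1.335, v̄ = (0.96+1.16)/2 = 1.06 → q = 1.6×1.335×1.06 = 2.264 m³/s
Panel 5-6: Δb = 1 m, d̄ = (1.51+1.29)/2 = 1.4, v̄ = (1.16+1.19)/2 = 1.175 → q = 1×1.4×1.175 = 1.645 m³/s
Panel 6-7: Δb = 3.5 m, d̄ = (1.29+0.00)/2 = 0.645, v̄ = (1.19+0.00)/2 = 0.595 → q = 3.5×0.645×0.595 = 1.343 m³/s
Q = Σ q = 8.246 m³/s

8.25 m³/s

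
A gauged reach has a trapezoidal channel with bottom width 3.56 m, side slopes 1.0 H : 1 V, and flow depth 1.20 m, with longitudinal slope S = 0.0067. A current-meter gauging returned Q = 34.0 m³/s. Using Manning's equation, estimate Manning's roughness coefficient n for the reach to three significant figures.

0.0121

A = (b + z·y)·y = (3.56 + 1.0×1.20)×1.20 = 5.712 m²
P = b + 2y√(1+z²) = 3.56 + 2×1.20×√(1+1.0²) = 6.954 m
R = A/P = 5.712/6.954 = 0.8214 m
n = (1/Q)·A·R^(2/3)·S^(1/2) = (1/34.0) × 5.712 × 0.8771 × 0.08185 = 0.01206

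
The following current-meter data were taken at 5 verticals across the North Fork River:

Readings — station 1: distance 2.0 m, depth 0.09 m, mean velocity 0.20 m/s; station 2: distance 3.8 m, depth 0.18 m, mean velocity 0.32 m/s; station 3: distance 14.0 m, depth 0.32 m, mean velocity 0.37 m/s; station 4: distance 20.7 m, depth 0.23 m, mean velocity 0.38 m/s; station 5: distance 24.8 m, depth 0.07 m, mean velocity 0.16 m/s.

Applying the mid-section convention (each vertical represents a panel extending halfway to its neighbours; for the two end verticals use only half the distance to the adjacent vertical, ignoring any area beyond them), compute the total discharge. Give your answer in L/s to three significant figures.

1860 L/s

w_1 = (3.8 − 2.0)/2 = 0.9 m; q_1 = 0.20 × 0.09 × 0.9 = 0.01620 m³/s
w_2 = (14.0 − 2.0)/2 = 6 m; q_2 = 0.32 × 0.18 × 6 = 0.3456 m³/s
w_3 = (20.7 − 3.8)/2 = 8.45 m; q_3 = 0.37 × 0.32 × 8.45 = 1.000 m³/s
w_4 = (24.8 − 14.0)/2 = 5.4 m; q_4 = 0.38 × 0.23 × 5.4 = 0.4720 m³/s
w_5 = (24.8 − 20.7)/2 = 2.05 m; q_5 = 0.16 × 0.07 × 2.05 = 0.02296 m³/s
Q = Σ qᵢ = 1.857 m³/s
= 1.857 × 1000 = 1857 L/s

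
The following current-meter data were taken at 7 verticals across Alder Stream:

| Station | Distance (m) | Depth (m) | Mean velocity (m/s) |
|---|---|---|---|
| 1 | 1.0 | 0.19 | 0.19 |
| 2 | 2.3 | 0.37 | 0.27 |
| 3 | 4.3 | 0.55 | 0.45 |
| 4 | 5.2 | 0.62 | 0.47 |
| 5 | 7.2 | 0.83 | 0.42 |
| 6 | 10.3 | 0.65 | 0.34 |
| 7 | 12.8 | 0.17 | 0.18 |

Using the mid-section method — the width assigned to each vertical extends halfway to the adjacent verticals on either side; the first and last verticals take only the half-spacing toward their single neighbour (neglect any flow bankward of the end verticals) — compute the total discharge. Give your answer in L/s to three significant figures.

w_1 = (2.3 − 1.0)/2 = 0.65 m; q_1 = 0.19 × 0.19 × 0.65 = 0.02347 m³/s
w_2 = (4.3 − 1.0)/2 = 1.65 m; q_2 = 0.27 × 0.37 × 1.65 = 0.1648 m³/s
w_3 = (5.2 − 2.3)/2 = 1.45 m; q_3 = 0.45 × 0.55 × 1.45 = 0.3589 m³/s
w_4 = (7.2 − 4.3)/2 = 1.45 m; q_4 = 0.47 × 0.62 × 1.45 = 0.4225 m³/s
w_5 = (10.3 − 5.2)/2 = 2.55 m; q_5 = 0.42 × 0.83 × 2.55 = 0.8889 m³/s
w_6 = (12.8 − 7.2)/2 = 2.8 m; q_6 = 0.34 × 0.65 × 2.8 = 0.6188 m³/s
w_7 = (12.8 − 10.3)/2 = 1.25 m; q_7 = 0.18 × 0.17 × 1.25 = 0.03825 m³/s
Q = Σ qᵢ = 2.516 m³/s
= 2.516 × 1000 = 2516 L/s

2520 L/s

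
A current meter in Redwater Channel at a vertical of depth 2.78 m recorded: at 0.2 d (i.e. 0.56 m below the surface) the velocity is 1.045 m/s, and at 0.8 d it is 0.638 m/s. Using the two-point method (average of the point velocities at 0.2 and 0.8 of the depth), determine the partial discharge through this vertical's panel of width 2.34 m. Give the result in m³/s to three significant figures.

v̄ = (1.045 + 0.638) / 2 = 0.8415 m/s
q = v̄ × d × w = 0.8415 × 2.78 × 2.34 = 5.474 m³/s

5.47 m³/s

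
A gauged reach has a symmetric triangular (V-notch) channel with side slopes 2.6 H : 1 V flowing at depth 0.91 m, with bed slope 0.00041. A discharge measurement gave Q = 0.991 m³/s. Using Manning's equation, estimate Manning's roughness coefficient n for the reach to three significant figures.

A = z·y² = 2.6×0.91² = 2.153 m²
P = 2y√(1+z²) = 2×0.91×√(1+2.6²) = 5.070 m
R = A/P = 2.153/5.070 = 0.4247 m
n = (1/Q)·A·R^(2/3)·S^(1/2) = (1/0.991) × 2.153 × 0.5650 × 0.02025 = 0.02485

0.0249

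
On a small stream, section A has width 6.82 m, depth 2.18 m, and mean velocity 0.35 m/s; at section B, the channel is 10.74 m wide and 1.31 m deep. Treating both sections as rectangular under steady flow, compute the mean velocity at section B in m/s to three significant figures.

0.370 m/s

Q = A₁V₁ = (6.82×2.18) × 0.35 = 5.204 m³/s
A₂ = 10.74 × 1.31 = 14.07 m²
V₂ = Q/A₂ = 5.204/14.07 = 0.3699 m/s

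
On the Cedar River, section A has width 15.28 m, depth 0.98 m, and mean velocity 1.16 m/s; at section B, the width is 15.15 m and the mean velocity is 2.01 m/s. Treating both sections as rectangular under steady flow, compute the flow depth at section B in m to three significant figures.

0.570 m

Q = A₁V₁ = (15.28×0.98) × 1.16 = 17.37 m³/s
d₂ = Q/(b₂ V₂) = 17.37/(15.15×2.01) = 0.5704 m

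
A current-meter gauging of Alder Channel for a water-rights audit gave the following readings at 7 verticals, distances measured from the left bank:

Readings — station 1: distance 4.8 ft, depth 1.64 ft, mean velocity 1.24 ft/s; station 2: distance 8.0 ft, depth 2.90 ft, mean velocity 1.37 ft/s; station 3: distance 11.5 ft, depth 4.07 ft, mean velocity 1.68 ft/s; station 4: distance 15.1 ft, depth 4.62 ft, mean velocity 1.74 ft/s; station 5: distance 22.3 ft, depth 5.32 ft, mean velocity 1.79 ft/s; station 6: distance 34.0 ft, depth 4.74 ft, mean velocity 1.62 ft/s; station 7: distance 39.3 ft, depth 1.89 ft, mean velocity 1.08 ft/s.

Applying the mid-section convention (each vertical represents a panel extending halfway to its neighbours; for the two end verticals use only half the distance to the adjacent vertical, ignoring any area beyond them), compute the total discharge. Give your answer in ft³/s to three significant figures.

245 ft³/s

w_1 = (8.0 − 4.8)/2 = 1.6 ft; q_1 = 1.24 × 1.64 × 1.6 = 3.254 ft³/s
w_2 = (11.5 − 4.8)/2 = 3.35 ft; q_2 = 1.37 × 2.90 × 3.35 = 13.31 ft³/s
w_3 = (15.1 − 8.0)/2 = 3.55 ft; q_3 = 1.68 × 4.07 × 3.55 = 24.27 ft³/s
w_4 = (22.3 − 11.5)/2 = 5.4 ft; q_4 = 1.74 × 4.62 × 5.4 = 43.41 ft³/s
w_5 = (34.0 − 15.1)/2 = 9.45 ft; q_5 = 1.79 × 5.32 × 9.45 = 89.99 ft³/s
w_6 = (39.3 − 22.3)/2 = 8.5 ft; q_6 = 1.62 × 4.74 × 8.5 = 65.27 ft³/s
w_7 = (39.3 − 34.0)/2 = 2.65 ft; q_7 = 1.08 × 1.89 × 2.65 = 5.409 ft³/s
Q = Σ qᵢ = 244.9 ft³/s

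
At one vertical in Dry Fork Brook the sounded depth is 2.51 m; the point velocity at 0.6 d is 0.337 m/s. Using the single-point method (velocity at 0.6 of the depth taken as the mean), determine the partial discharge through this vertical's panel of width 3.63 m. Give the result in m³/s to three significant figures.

v̄ = v₀.₆ = 0.337 m/s
q = v̄ × d × w = 0.3370 × 2.51 × 3.63 = 3.071 m³/s

3.07 m³/s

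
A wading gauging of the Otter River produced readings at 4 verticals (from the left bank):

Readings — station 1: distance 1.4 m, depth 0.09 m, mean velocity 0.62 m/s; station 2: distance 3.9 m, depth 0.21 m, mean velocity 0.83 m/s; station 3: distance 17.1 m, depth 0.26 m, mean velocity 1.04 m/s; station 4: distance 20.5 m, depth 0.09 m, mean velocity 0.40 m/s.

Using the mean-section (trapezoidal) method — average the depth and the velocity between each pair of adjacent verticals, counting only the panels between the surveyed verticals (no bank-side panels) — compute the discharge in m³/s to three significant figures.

3.60 m³/s

Panel 1-2: Δb = 2.5 m, d̄ = (0.09+0.21)/2 = 0.15, v̄ = (0.62+0.83)/2 = 0.725 → q = 2.5×0.15×0.725 = 0.2719 m³/s
Panel 2-3: Δb = 13.2 m, d̄ = (0.21+0.26)/2 = 0.235, v̄ = (0.83+1.04)/2 = 0.935 → q = 13.2×0.235×0.935 = 2.900 m³/s
Panel 3-4: Δb = 3.4 m, d̄ = (0.26+0.09)/2 = 0.175, v̄ = (1.04+0.40)/2 = 0.72 → q = 3.4×0.175×0.72 = 0.4284 m³/s
Q = Σ q = 3.601 m³/s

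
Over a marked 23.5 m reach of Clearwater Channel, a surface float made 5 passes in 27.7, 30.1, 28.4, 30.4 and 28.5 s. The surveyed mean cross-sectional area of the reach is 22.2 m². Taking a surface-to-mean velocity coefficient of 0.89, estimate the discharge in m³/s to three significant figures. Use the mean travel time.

16.0 m³/s

t̄ = (27.7 + 30.1 + 28.4 + 30.4 + 28.5) / 5 = 29.02 s
v_surface = L / t̄ = 23.5 / 29.02 = 0.8098 m/s
v_mean = 0.89 × 0.8098 = 0.7207 m/s
Q = A × v_mean = 22.2 × 0.7207 = 16.00 m³/s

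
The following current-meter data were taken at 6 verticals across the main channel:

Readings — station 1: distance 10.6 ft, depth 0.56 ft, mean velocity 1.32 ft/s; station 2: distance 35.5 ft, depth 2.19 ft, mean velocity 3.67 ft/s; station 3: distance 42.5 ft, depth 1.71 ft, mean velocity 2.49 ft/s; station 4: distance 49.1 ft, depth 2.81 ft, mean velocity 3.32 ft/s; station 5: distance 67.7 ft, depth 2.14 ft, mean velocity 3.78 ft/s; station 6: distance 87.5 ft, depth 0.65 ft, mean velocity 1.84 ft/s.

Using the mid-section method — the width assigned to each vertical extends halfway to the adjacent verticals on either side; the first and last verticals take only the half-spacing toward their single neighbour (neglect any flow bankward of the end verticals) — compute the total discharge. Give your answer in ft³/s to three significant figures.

w_1 = (35.5 − 10.6)/2 = 12.45 ft; q_1 = 1.32 × 0.56 × 12.45 = 9.203 ft³/s
w_2 = (42.5 − 10.6)/2 = 15.95 ft; q_2 = 3.67 × 2.19 × 15.95 = 128.2 ft³/s
w_3 = (49.1 − 35.5)/2 = 6.8 ft; q_3 = 2.49 × 1.71 × 6.8 = 28.95 ft³/s
w_4 = (67.7 − 42.5)/2 = 12.6 ft; q_4 = 3.32 × 2.81 × 12.6 = 117.5 ft³/s
w_5 = (87.5 − 49.1)/2 = 19.2 ft; q_5 = 3.78 × 2.14 × 19.2 = 155.3 ft³/s
w_6 = (87.5 − 67.7)/2 = 9.9 ft; q_6 = 1.84 × 0.65 × 9.9 = 11.84 ft³/s
Q = Σ qᵢ = 451.1 ft³/s

451 ft³/s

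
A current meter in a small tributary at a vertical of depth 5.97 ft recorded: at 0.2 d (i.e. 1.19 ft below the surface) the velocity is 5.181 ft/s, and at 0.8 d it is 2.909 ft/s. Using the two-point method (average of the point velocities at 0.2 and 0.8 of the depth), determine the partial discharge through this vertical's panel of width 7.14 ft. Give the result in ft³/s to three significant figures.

172 ft³/s

v̄ = (5.181 + 2.909) / 2 = 4.045 ft/s
q = v̄ × d × w = 4.045 × 5.97 × 7.14 = 172.4 ft³/s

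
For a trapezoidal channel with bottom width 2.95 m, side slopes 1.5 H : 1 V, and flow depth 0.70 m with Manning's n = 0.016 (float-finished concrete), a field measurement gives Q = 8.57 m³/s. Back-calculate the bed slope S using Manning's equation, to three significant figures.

A = (b + z·y)·y = (2.95 + 1.5×0.70)×0.70 = 2.800 m²
P = b + 2y√(1+z²) = 2.95 + 2×0.70×√(1+1.5²) = 5.474 m
R = A/P = 2.800/5.474 = 0.5115 m
S = (Q·n / (1·A·R^(2/3)))² = (8.57×0.016 / (1×2.800×0.6396))² = 0.005862

0.00586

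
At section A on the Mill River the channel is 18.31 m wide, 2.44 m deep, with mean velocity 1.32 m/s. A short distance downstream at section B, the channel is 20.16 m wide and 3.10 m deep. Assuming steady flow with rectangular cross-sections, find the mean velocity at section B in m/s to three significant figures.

Q = A₁V₁ = (18.31×2.44) × 1.32 = 58.97 m³/s
A₂ = 20.16 × 3.10 = 62.50 m²
V₂ = Q/A₂ = 58.97/62.50 = 0.9436 m/s

0.944 m/s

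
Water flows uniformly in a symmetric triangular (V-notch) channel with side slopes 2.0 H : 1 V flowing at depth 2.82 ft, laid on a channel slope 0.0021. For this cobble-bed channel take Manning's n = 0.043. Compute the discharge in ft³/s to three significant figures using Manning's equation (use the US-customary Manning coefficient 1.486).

29.4 ft³/s

A = z·y² = 2.0×2.82² = 15.90 ft²
P = 2y√(1+z²) = 2×2.82×√(1+2.0²) = 12.61 ft
R = A/P = 15.90/12.61 = 1.261 ft
Q = (1.486/n)·A·R^(2/3)·S^(1/2) = (1.486/0.043) × 15.90 × 1.261^(2/3) × 0.0021^(1/2) = 29.40 ft³/s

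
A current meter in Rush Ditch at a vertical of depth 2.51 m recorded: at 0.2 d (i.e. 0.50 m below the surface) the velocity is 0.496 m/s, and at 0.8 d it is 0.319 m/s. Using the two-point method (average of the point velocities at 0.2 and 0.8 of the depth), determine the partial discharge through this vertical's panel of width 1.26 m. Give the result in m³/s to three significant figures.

1.29 m³/s

v̄ = (0.496 + 0.319) / 2 = 0.4075 m/s
q = v̄ × d × w = 0.4075 × 2.51 × 1.26 = 1.289 m³/s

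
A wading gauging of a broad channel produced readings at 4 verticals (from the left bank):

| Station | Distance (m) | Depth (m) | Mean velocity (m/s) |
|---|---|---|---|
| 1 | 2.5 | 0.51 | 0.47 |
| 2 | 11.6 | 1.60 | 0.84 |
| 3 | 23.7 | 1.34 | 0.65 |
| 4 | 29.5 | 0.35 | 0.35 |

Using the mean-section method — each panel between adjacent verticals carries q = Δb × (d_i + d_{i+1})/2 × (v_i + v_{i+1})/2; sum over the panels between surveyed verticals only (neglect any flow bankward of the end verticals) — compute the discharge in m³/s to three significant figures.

22.0 m³/s

Panel 1-2: Δb = 9.1 m, d̄ = (0.51+1.60)/2 = 1.055, v̄ = (0.47+0.84)/2 = 0.655 → q = 9.1×1.055×0.655 = 6.288 m³/s
Panel 2-3: Δb = 12.1 m, d̄ = (1.60+1.34)/2 = 1.47, v̄ = (0.84+0.65)/2 = 0.745 → q = 12.1×1.47×0.745 = 13.25 m³/s
Panel 3-4: Δb = 5.8 m, d̄ = (1.34+0.35)/2 = 0.845, v̄ = (0.65+0.35)/2 = 0.5 → q = 5.8×0.845×0.5 = 2.451 m³/s
Q = Σ q = 21.99 m³/s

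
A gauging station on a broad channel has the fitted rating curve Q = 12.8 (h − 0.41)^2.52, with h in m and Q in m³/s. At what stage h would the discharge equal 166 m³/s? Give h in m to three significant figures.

3.17 m

h − h₀ = (Q/C)^(1/b) = (166/12.8)^(1/2.52) = 2.765 m
h = 0.41 + 2.765 = 3.175 m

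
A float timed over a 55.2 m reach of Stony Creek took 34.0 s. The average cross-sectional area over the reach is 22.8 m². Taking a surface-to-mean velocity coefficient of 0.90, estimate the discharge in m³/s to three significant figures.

v_surface = L / t̄ = 55.2 / 34 = 1.624 m/s
v_mean = 0.90 × 1.624 = 1.461 m/s
Q = A × v_mean = 22.8 × 1.461 = 33.31 m³/s

33.3 m³/s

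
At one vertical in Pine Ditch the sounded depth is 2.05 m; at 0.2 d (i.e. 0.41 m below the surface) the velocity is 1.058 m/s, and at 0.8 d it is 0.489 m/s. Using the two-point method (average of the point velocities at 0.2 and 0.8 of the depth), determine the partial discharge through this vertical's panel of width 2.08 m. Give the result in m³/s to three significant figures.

v̄ = (1.058 + 0.489) / 2 = 0.7735 m/s
q = v̄ × d × w = 0.7735 × 2.05 × 2.08 = 3.298 m³/s

3.30 m³/s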